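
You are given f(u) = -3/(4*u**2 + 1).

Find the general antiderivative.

Since d/du undoes antidifferentiation here, F'(u) = f(u) is required of F(u).
Check: d/du[-3*atan(2*u)/2] = -3/(4*u**2 + 1) = f(u).

F(u) = -3*atan(2*u)/2 + C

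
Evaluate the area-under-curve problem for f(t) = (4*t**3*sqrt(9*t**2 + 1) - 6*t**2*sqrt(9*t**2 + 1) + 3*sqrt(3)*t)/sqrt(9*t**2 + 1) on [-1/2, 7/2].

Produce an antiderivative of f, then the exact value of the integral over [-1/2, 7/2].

Antiderivative: F(t) = t**4 - 2*t**3 + sqrt(3*t**2 + 1/3); value = -sqrt(39)/6 + sqrt(1335)/6 + 64

Since d/dt undoes antidifferentiation here, F'(t) = f(t) is required of F(t).
F(t) = t**4 - 2*t**3 + sqrt(3*t**2 + 1/3) is an antiderivative of f.
Check: d/dt[t**4 - 2*t**3 + sqrt(3*t**2 + 1/3)] = (4*t**3*sqrt(9*t**2 + 1) - 6*t**2*sqrt(9*t**2 + 1) + 3*sqrt(3)*t)/sqrt(9*t**2 + 1) = f(t).
F(7/2) = sqrt(1335)/6 + 1029/16; F(-1/2) = 5/16 + sqrt(39)/6.
Integral = F(7/2) - F(-1/2) = -sqrt(39)/6 + sqrt(1335)/6 + 64.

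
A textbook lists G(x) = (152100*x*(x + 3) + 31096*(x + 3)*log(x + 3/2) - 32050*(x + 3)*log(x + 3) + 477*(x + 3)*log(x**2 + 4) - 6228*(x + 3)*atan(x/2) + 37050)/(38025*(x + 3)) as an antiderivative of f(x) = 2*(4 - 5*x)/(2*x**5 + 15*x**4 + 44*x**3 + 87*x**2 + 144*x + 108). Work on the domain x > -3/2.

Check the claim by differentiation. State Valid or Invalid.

d/dx[G] = (8*x**5 + 60*x**4 + 176*x**3 + 348*x**2 + 566*x + 440)/(2*x**5 + 15*x**4 + 44*x**3 + 87*x**2 + 144*x + 108)
d/dx[G] - f(x) = 4 != 0.

Invalid: d/dx[G] - f = 4, which is not 0.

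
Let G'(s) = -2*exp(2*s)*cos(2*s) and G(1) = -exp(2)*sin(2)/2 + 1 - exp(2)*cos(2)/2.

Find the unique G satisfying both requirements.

G(s) = -exp(2*s)*sin(2*s)/2 - exp(2*s)*cos(2*s)/2 + 1

Differentiate the proposed G(s) back; it has to land on the given G'(s).
A general antiderivative is -exp(2*s)*sin(2*s)/2 - exp(2*s)*cos(2*s)/2 + C.
The condition gives C = -exp(2)*sin(2)/2 + 1 - exp(2)*cos(2)/2 - (-exp(2)*sin(2)/2 - exp(2)*cos(2)/2) = 1.
So G(s) = -exp(2*s)*sin(2*s)/2 - exp(2*s)*cos(2*s)/2 + 1.
Check: d/ds[-exp(2*s)*sin(2*s)/2 - exp(2*s)*cos(2*s)/2 + 1] = -2*exp(2*s)*cos(2*s) = G'(s).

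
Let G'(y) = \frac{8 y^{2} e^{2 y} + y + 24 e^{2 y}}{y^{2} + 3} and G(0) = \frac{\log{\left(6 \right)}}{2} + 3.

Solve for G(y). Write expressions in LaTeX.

G(y) = 4 e^{2 y} + \frac{\log{\left(y^{2} + 3 \right)}}{2} - 1 + \frac{\log{\left(2 \right)}}{2}

Any candidate G(y) must reproduce the stated G'(y) exactly.
A general antiderivative is 4 e^{2 y} + \frac{\log{\left(2 y^{2} + 6 \right)}}{2} + C.
The condition gives C = \frac{\log{\left(6 \right)}}{2} + 3 - (\frac{\log{\left(6 \right)}}{2} + 4) = -1.
So G(y) = 4 e^{2 y} + \frac{\log{\left(y^{2} + 3 \right)}}{2} - 1 + \frac{\log{\left(2 \right)}}{2}.
Check: d/dy[4 e^{2 y} + \frac{\log{\left(y^{2} + 3 \right)}}{2} - 1 + \frac{\log{\left(2 \right)}}{2}] = \frac{8 y^{2} e^{2 y} + y + 24 e^{2 y}}{y^{2} + 3} = G'(y).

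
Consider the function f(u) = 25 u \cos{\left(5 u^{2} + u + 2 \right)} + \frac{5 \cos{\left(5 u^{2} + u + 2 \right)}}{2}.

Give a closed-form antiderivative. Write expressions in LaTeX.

An antiderivative is F(u) = \frac{5 \sin{\left(5 u^{2} + u + 2 \right)}}{2}.

f matches the chain-rule pattern g'(h)*h' with inner function h(u) = 5 u^{2} + u + 2; substituting w = h(u) collapses the integral.
Check: d/du[\frac{5 \sin{\left(5 u^{2} + u + 2 \right)}}{2}] = 25 u \cos{\left(5 u^{2} + u + 2 \right)} + \frac{5 \cos{\left(5 u^{2} + u + 2 \right)}}{2} = f(u).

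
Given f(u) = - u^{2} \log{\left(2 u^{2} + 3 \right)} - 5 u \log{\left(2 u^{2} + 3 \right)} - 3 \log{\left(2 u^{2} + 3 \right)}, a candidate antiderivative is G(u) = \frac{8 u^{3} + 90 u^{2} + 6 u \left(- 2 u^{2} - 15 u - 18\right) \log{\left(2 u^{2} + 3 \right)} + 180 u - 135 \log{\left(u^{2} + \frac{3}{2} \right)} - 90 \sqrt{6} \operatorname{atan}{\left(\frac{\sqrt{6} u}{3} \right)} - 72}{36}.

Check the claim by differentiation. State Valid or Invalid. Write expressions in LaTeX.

Valid. The derivative of G reproduces f.

d/du[G] = - u^{2} \log{\left(2 u^{2} + 3 \right)} - 5 u \log{\left(2 u^{2} + 3 \right)} - 3 \log{\left(2 u^{2} + 3 \right)}
This equals f(u) exactly, so the claim holds.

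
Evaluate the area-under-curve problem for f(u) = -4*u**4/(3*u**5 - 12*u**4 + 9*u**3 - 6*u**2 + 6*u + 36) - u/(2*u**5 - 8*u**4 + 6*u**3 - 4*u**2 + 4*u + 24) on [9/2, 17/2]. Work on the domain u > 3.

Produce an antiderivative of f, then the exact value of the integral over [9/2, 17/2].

Factor the denominator (6*(u - 3)*(u - 2)*(u + 1)*(u**2 + 2)) and decompose: f = -(37*u + 221)/(594*(u**2 + 2)) - 5/(216*(u + 1)) + 67/(54*(u - 2)) - 219/(88*(u - 3)); each piece integrates to a log, atan, or power term.
F(u) = -219*log(u - 3)/88 + 67*log(u - 2)/54 - 5*log(u + 1)/216 - 37*log(u**2 + 2)/1188 - 221*sqrt(2)*atan(sqrt(2)*u/2)/1188 is an antiderivative of f.
Check: d/du[-219*log(u - 3)/88 + 67*log(u - 2)/54 - 5*log(u + 1)/216 - 37*log(u**2 + 2)/1188 - 221*sqrt(2)*atan(sqrt(2)*u/2)/1188] = (-8*u**4 - 3*u)/(6*u**5 - 24*u**4 + 18*u**3 - 12*u**2 + 12*u + 72), which equals f(u).
F(17/2) = -219*log(11/2)/88 - 221*sqrt(2)*atan(17*sqrt(2)/4)/1188 - 37*log(297/4)/1188 - 5*log(19/2)/216 + 67*log(13/2)/54; F(9/2) = -219*log(3/2)/88 - 221*sqrt(2)*atan(9*sqrt(2)/4)/1188 - 37*log(89/4)/1188 - 5*log(11/2)/216 + 67*log(5/2)/54.
Integral = F(17/2) - F(9/2) = -2929*log(11/2)/1188 - 67*log(5/2)/54 - 221*sqrt(2)*atan(17*sqrt(2)/4)/1188 - 37*log(297/4)/1188 - 5*log(19/2)/216 + 37*log(89/4)/1188 + 221*sqrt(2)*atan(9*sqrt(2)/4)/1188 + 219*log(3/2)/88 + 67*log(13/2)/54.

Antiderivative: F(u) = -219*log(u - 3)/88 + 67*log(u - 2)/54 - 5*log(u + 1)/216 - 37*log(u**2 + 2)/1188 - 221*sqrt(2)*atan(sqrt(2)*u/2)/1188; value = -2929*log(11/2)/1188 - 67*log(5/2)/54 - 221*sqrt(2)*atan(17*sqrt(2)/4)/1188 - 37*log(297/4)/1188 - 5*log(19/2)/216 + 37*log(89/4)/1188 + 221*sqrt(2)*atan(9*sqrt(2)/4)/1188 + 219*log(3/2)/88 + 67*log(13/2)/54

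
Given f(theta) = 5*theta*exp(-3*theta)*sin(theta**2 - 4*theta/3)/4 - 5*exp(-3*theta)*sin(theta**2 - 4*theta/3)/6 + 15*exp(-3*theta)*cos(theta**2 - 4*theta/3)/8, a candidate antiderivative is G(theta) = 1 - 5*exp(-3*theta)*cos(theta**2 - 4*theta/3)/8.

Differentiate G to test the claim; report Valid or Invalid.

d/dtheta[G] = (30*theta*sin(theta**2 - 4*theta/3) - 20*sin(theta**2 - 4*theta/3) + 45*cos(theta**2 - 4*theta/3))*exp(-3*theta)/24
This equals f(theta) exactly, so the claim holds.

Valid - the claim checks out under differentiation.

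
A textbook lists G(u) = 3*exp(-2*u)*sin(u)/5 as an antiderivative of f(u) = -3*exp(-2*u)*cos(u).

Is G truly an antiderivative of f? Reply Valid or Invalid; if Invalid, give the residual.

d/du[G] = (-6*sin(u) + 3*cos(u))*exp(-2*u)/5
d/du[G] - f(u) = (-6*sin(u) + 18*cos(u))*exp(-2*u)/5 != 0.

Invalid: d/du[G] - f = (-6*sin(u) + 18*cos(u))*exp(-2*u)/5, which is not 0.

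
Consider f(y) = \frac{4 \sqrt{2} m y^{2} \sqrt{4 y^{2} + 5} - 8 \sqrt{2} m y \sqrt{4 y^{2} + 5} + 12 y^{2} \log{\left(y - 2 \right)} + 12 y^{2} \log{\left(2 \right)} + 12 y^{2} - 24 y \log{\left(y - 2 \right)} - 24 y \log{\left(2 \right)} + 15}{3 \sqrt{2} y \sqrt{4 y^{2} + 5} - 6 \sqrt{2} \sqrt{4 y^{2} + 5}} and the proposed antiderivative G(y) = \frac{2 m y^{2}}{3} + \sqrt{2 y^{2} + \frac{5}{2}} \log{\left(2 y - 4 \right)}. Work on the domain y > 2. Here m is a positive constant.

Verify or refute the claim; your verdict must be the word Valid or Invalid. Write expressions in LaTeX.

d/dy[G] = \frac{4 \sqrt{2} m y^{2} \sqrt{4 y^{2} + 5} - 8 \sqrt{2} m y \sqrt{4 y^{2} + 5} + 12 y^{2} \log{\left(y - 2 \right)} + 12 y^{2} \log{\left(2 \right)} + 12 y^{2} - 24 y \log{\left(y - 2 \right)} - 24 y \log{\left(2 \right)} + 15}{3 \sqrt{2} y \sqrt{4 y^{2} + 5} - 6 \sqrt{2} \sqrt{4 y^{2} + 5}}
This equals f(y) exactly, so the claim holds.

Valid: G'(y) = f(y).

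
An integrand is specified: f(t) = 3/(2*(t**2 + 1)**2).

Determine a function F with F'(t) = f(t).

An antiderivative is F(t) = 3*t/(4*t**2 + 4) + 3*atan(t)/4.

Whatever form F(t) takes, F'(t) = f(t) is non-negotiable.
Check: d/dt[3*t/(4*t**2 + 4) + 3*atan(t)/4] = 3/(2*t**4 + 4*t**2 + 2), which equals f(t).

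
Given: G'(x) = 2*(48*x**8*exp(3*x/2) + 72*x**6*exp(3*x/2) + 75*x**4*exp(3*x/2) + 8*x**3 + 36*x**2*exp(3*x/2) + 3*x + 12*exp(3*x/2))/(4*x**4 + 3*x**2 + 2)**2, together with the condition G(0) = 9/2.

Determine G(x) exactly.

Check a candidate G(x) by differentiating: d/dx[G] must match the given G'(x).
A general antiderivative is 4*exp(3*x/2) - 1/(2*(2*x**4 + 3*x**2/2 + 1)) + C.
The condition gives C = 9/2 - (7/2) = 1.
So G(x) = 4*exp(3*x/2) + 1 - 1/(2*(2*x**4 + 3*x**2/2 + 1)).
Check: d/dx[4*exp(3*x/2) + 1 - 1/(2*(2*x**4 + 3*x**2/2 + 1))] = (96*x**8*exp(3*x/2) + 144*x**6*exp(3*x/2) + 150*x**4*exp(3*x/2) + 16*x**3 + 72*x**2*exp(3*x/2) + 6*x + 24*exp(3*x/2))/(16*x**8 + 24*x**6 + 25*x**4 + 12*x**2 + 4), which equals G'(x).

G(x) = 4*exp(3*x/2) + 1 - 1/(2*(2*x**4 + 3*x**2/2 + 1))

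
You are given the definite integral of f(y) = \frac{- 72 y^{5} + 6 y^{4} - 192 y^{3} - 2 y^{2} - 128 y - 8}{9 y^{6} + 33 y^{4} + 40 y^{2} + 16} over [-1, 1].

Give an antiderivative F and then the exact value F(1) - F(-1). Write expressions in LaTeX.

Differentiate the proposed F(y) back; it has to land on f(y) exactly.
F(y) = \frac{2 \left(- y - 2 \left(3 y^{2} + 4\right) \log{\left(3 y^{2} + 3 \right)}\right)}{3 y^{2} + 4} is an antiderivative of f.
Check: d/dy[\frac{2 \left(- y - 2 \left(3 y^{2} + 4\right) \log{\left(3 y^{2} + 3 \right)}\right)}{3 y^{2} + 4}] = \frac{- 72 y^{5} + 6 y^{4} - 192 y^{3} - 2 y^{2} - 128 y - 8}{9 y^{6} + 33 y^{4} + 40 y^{2} + 16} = f(y).
F(1) = - 4 \log{\left(6 \right)} - \frac{2}{7}; F(-1) = \frac{2}{7} - 4 \log{\left(6 \right)}.
Integral = F(1) - F(-1) = - \frac{4}{7}.

Antiderivative: F(y) = \frac{2 \left(- y - 2 \left(3 y^{2} + 4\right) \log{\left(3 y^{2} + 3 \right)}\right)}{3 y^{2} + 4}; value = - \frac{4}{7}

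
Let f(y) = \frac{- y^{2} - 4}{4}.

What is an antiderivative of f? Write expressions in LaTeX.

An antiderivative F(y) passes only if d/dy[F] lands on f(y) exactly.
Check: d/dy[- \frac{y \left(y^{2} + 12\right)}{12}] = - \frac{y^{2}}{4} - 1, which equals f(y).

An antiderivative is F(y) = - \frac{y \left(y^{2} + 12\right)}{12}.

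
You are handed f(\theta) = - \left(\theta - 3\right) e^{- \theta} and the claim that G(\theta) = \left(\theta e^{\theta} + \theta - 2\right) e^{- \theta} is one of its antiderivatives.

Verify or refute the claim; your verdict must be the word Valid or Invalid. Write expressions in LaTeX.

Invalid: d/d\theta[G] - f = 1, which is not 0.

d/d\theta[G] = \left(- \theta + e^{\theta} + 3\right) e^{- \theta}
d/d\theta[G] - f(\theta) = 1 != 0.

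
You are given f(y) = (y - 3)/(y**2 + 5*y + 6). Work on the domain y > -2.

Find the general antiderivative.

F(y) = -5*log(y + 2) + 6*log(y + 3) + C

Factor the denominator ((y + 2)*(y + 3)) and decompose: f = 6/(y + 3) - 5/(y + 2); each piece integrates to a log, atan, or power term.
Check: d/dy[-5*log(y + 2) + 6*log(y + 3)] = (y - 3)/(y**2 + 5*y + 6) = f(y).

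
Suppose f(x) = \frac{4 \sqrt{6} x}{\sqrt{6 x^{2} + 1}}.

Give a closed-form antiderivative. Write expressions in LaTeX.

f matches the chain-rule pattern g'(h)*h' with inner function h(x) = 4 x^{2} + \frac{2}{3}; substituting u = h(x) collapses the integral.
Check: d/dx[\frac{2 \sqrt{6} \sqrt{6 x^{2} + 1}}{3}] = \frac{4 \sqrt{6} x}{\sqrt{6 x^{2} + 1}} = f(x).

An antiderivative is F(x) = \frac{2 \sqrt{6} \sqrt{6 x^{2} + 1}}{3}.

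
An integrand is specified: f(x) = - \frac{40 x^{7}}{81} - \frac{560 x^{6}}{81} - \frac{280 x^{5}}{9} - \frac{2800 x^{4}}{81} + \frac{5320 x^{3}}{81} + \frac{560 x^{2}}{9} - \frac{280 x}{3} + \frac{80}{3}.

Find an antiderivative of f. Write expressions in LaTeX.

An antiderivative is F(x) = - 5 \left(- \frac{x^{2}}{3} - \frac{4 x}{3} + 1\right)^{4}.

f matches the chain-rule pattern g'(h)*h' with inner function h(x) = - \frac{x^{2}}{3} - \frac{4 x}{3} + 1; substituting u = h(x) collapses the integral.
Check: d/dx[- 5 \left(- \frac{x^{2}}{3} - \frac{4 x}{3} + 1\right)^{4}] = - \frac{40 x^{7}}{81} - \frac{560 x^{6}}{81} - \frac{280 x^{5}}{9} - \frac{2800 x^{4}}{81} + \frac{5320 x^{3}}{81} + \frac{560 x^{2}}{9} - \frac{280 x}{3} + \frac{80}{3} = f(x).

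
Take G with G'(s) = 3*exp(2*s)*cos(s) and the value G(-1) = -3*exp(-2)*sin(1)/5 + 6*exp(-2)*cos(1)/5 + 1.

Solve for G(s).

G(s) = (3*exp(2*s)*sin(s) + 6*exp(2*s)*cos(s) + 5)/5

Any candidate G(s) must reproduce the stated G'(s) exactly.
A general antiderivative is 3*exp(2*s)*sin(s)/5 + 6*exp(2*s)*cos(s)/5 + C.
The condition gives C = -3*exp(-2)*sin(1)/5 + 6*exp(-2)*cos(1)/5 + 1 - (-3*exp(-2)*sin(1)/5 + 6*exp(-2)*cos(1)/5) = 1.
So G(s) = (3*exp(2*s)*sin(s) + 6*exp(2*s)*cos(s) + 5)/5.
Check: d/ds[(3*exp(2*s)*sin(s) + 6*exp(2*s)*cos(s) + 5)/5] = 3*exp(2*s)*cos(s) = G'(s).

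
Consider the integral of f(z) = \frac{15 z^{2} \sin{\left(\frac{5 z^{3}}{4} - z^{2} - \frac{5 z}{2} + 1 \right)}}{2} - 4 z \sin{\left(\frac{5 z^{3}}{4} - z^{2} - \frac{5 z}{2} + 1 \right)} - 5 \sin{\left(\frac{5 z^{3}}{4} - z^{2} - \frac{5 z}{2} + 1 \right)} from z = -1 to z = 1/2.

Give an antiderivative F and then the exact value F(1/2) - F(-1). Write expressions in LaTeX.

f matches the chain-rule pattern g'(h)*h' with inner function h(z) = \frac{5 z^{3}}{4} - z^{2} - \frac{5 z}{2} + 1; substituting u = h(z) collapses the integral.
F(z) = - 2 \cos{\left(\frac{5 z^{3}}{4} - z^{2} - \frac{5 z}{2} + 1 \right)} is an antiderivative of f.
Check: d/dz[- 2 \cos{\left(\frac{5 z^{3}}{4} - z^{2} - \frac{5 z}{2} + 1 \right)}] = \frac{15 z^{2} \sin{\left(\frac{5 z^{3}}{4} - z^{2} - \frac{5 z}{2} + 1 \right)}}{2} - 4 z \sin{\left(\frac{5 z^{3}}{4} - z^{2} - \frac{5 z}{2} + 1 \right)} - 5 \sin{\left(\frac{5 z^{3}}{4} - z^{2} - \frac{5 z}{2} + 1 \right)} = f(z).
F(1/2) = - 2 \cos{\left(\frac{11}{32} \right)}; F(-1) = - 2 \cos{\left(\frac{5}{4} \right)}.
Integral = F(1/2) - F(-1) = - 2 \cos{\left(\frac{11}{32} \right)} + 2 \cos{\left(\frac{5}{4} \right)}.

Antiderivative: F(z) = - 2 \cos{\left(\frac{5 z^{3}}{4} - z^{2} - \frac{5 z}{2} + 1 \right)}; value = - 2 \cos{\left(\frac{11}{32} \right)} + 2 \cos{\left(\frac{5}{4} \right)}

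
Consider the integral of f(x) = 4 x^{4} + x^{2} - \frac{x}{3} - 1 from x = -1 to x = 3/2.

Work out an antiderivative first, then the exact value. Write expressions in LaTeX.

The integrand splits into summands that can be handled one at a time.
F(x) = \frac{x \left(24 x^{4} + 10 x^{2} - 5 x - 30\right)}{30} is an antiderivative of f.
Check: d/dx[\frac{x \left(24 x^{4} + 10 x^{2} - 5 x - 30\right)}{30}] = 4 x^{4} + x^{2} - \frac{x}{3} - 1 = f(x).
F(3/2) = \frac{213}{40}; F(-1) = - \frac{3}{10}.
Integral = F(3/2) - F(-1) = \frac{45}{8}.

Antiderivative: F(x) = \frac{x \left(24 x^{4} + 10 x^{2} - 5 x - 30\right)}{30}; value = \frac{45}{8}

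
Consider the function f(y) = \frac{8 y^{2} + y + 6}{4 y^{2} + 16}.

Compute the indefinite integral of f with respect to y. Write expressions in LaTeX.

F(y) = \frac{16 y + \log{\left(y^{2} + 4 \right)} - 26 \operatorname{atan}{\left(\frac{y}{2} \right)}}{8} + C

Recover f(y) by differentiating a candidate F(y); any mismatch rules it out.
Check: d/dy[\frac{16 y + \log{\left(y^{2} + 4 \right)} - 26 \operatorname{atan}{\left(\frac{y}{2} \right)}}{8}] = \frac{8 y^{2} + y + 6}{4 y^{2} + 16} = f(y).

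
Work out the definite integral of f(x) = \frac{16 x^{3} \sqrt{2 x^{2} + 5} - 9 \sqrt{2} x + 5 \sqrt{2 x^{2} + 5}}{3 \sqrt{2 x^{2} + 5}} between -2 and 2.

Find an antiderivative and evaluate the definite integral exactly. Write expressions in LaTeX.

Antiderivative: F(x) = \frac{8 x^{4} + 10 x - 9 \sqrt{2} \sqrt{2 x^{2} + 5} + 3}{6}; value = \frac{20}{3}

For F(x) to be correct the identity F'(x) - f(x) = 0 must hold.
F(x) = \frac{8 x^{4} + 10 x - 9 \sqrt{2} \sqrt{2 x^{2} + 5} + 3}{6} is an antiderivative of f.
Check: d/dx[\frac{8 x^{4} + 10 x - 9 \sqrt{2} \sqrt{2 x^{2} + 5} + 3}{6}] = \frac{16 x^{3} \sqrt{2 x^{2} + 5} - 9 \sqrt{2} x + 5 \sqrt{2 x^{2} + 5}}{3 \sqrt{2 x^{2} + 5}} = f(x).
F(2) = \frac{151}{6} - \frac{3 \sqrt{26}}{2}; F(-2) = \frac{37}{2} - \frac{3 \sqrt{26}}{2}.
Integral = F(2) - F(-2) = \frac{20}{3}.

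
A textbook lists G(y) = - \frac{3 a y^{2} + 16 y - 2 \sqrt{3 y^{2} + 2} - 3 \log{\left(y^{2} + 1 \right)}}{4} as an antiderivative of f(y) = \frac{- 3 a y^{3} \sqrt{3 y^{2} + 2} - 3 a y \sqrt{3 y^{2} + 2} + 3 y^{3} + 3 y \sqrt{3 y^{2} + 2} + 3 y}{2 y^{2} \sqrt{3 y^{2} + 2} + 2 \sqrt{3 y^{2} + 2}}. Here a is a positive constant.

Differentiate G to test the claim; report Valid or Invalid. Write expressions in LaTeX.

d/dy[G] = \frac{- 3 a y^{3} \sqrt{3 y^{2} + 2} - 3 a y \sqrt{3 y^{2} + 2} + 3 y^{3} - 8 y^{2} \sqrt{3 y^{2} + 2} + 3 y \sqrt{3 y^{2} + 2} + 3 y - 8 \sqrt{3 y^{2} + 2}}{2 y^{2} \sqrt{3 y^{2} + 2} + 2 \sqrt{3 y^{2} + 2}}
d/dy[G] - f(y) = -4 != 0.

Invalid: d/dy[G] - f = -4, which is not 0.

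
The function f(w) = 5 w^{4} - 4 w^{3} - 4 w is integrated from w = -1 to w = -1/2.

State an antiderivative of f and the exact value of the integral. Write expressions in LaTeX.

Antiderivative: F(w) = w^{5} - w^{4} - 2 w^{2}; value = \frac{109}{32}

Integrate term by term and add the pieces.
F(w) = w^{5} - w^{4} - 2 w^{2} is an antiderivative of f.
Check: d/dw[w^{5} - w^{4} - 2 w^{2}] = 5 w^{4} - 4 w^{3} - 4 w = f(w).
F(-1/2) = - \frac{19}{32}; F(-1) = -4.
Integral = F(-1/2) - F(-1) = \frac{109}{32}.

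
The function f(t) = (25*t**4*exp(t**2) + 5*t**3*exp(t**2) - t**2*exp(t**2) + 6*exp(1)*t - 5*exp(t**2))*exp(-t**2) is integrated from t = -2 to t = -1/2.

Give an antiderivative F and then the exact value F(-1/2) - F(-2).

Antiderivative: F(t) = 5*t**5 + 5*t**4/4 - t**3/3 - 5*t - 3*exp(1 - t**2); value = -3*exp(3/4) + 3*exp(-3) + 8307/64

For F(t) to be correct the identity F'(t) - f(t) = 0 must hold.
F(t) = 5*t**5 + 5*t**4/4 - t**3/3 - 5*t - 3*exp(1 - t**2) is an antiderivative of f.
Check: d/dt[5*t**5 + 5*t**4/4 - t**3/3 - 5*t - 3*exp(1 - t**2)] = exp(1)*(25*t**4*exp(-1)*exp(t**2) + 5*t**3*exp(-1)*exp(t**2) - t**2*exp(-1)*exp(t**2) + 6*t - 5*exp(-1)*exp(t**2))*exp(-t**2), which equals f(t).
F(-1/2) = 473/192 - 3*exp(3/4); F(-2) = -382/3 - 3*exp(-3).
Integral = F(-1/2) - F(-2) = -3*exp(3/4) + 3*exp(-3) + 8307/64.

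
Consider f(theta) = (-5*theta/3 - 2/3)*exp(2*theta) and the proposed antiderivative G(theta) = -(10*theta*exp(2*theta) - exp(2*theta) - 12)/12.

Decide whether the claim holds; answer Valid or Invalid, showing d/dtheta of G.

d/dtheta[G] = -5*theta*exp(2*theta)/3 - 2*exp(2*theta)/3
This equals f(theta) exactly, so the claim holds.

Valid. The derivative of G reproduces f.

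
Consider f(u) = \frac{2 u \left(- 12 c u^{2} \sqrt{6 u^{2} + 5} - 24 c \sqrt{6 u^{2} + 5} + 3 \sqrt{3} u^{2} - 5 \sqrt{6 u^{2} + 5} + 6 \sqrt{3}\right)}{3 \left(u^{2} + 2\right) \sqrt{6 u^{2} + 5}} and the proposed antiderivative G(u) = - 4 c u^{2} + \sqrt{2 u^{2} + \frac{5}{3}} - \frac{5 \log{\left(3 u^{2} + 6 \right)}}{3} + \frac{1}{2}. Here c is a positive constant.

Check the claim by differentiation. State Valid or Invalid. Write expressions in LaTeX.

d/du[G] = \frac{- 24 c u^{3} \sqrt{6 u^{2} + 5} - 48 c u \sqrt{6 u^{2} + 5} + 6 \sqrt{3} u^{3} - 10 u \sqrt{6 u^{2} + 5} + 12 \sqrt{3} u}{3 u^{2} \sqrt{6 u^{2} + 5} + 6 \sqrt{6 u^{2} + 5}}
This equals f(u) exactly, so the claim holds.

Valid. The derivative of G reproduces f.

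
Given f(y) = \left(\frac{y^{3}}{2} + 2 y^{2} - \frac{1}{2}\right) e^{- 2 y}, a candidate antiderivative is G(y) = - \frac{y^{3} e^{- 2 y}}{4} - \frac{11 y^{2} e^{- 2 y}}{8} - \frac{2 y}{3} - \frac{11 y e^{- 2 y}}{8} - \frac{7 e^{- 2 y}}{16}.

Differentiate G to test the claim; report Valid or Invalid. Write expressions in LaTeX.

d/dy[G] = \frac{\left(3 y^{3} + 12 y^{2} - 4 e^{2 y} - 3\right) e^{- 2 y}}{6}
d/dy[G] - f(y) = - \frac{2}{3} != 0.

Invalid: d/dy[G] - f = - \frac{2}{3}, which is not 0.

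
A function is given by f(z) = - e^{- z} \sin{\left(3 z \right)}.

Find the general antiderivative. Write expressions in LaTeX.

For F(z) to be correct the identity F'(z) - f(z) = 0 must hold.
Check: d/dz[\frac{\left(\sin{\left(3 z \right)} + 3 \cos{\left(3 z \right)}\right) e^{- z}}{10}] = - e^{- z} \sin{\left(3 z \right)} = f(z).

F(z) = \frac{\left(\sin{\left(3 z \right)} + 3 \cos{\left(3 z \right)}\right) e^{- z}}{10} + C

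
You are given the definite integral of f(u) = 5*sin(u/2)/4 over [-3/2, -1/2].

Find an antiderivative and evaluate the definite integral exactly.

Antiderivative: F(u) = -5*cos(u/2)/2; value = -5*cos(1/4)/2 + 5*cos(3/4)/2

Any candidate F(u) must reproduce f(u) exactly when differentiated.
F(u) = -5*cos(u/2)/2 is an antiderivative of f.
Check: d/du[-5*cos(u/2)/2] = 5*sin(u/2)/4 = f(u).
F(-1/2) = -5*cos(1/4)/2; F(-3/2) = -5*cos(3/4)/2.
Integral = F(-1/2) - F(-3/2) = -5*cos(1/4)/2 + 5*cos(3/4)/2.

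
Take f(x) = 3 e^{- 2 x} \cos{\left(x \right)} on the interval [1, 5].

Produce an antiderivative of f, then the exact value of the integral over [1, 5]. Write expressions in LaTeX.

Antiderivative: F(x) = - \frac{3 \left(- \sin{\left(x \right)} + 2 \cos{\left(x \right)}\right) e^{- 2 x}}{5}; value = - \frac{3 \sin{\left(1 \right)}}{5 e^{2}} + \frac{3 \sin{\left(5 \right)}}{5 e^{10}} - \frac{6 \cos{\left(5 \right)}}{5 e^{10}} + \frac{6 \cos{\left(1 \right)}}{5 e^{2}}

A first test for any F(x): its x-derivative must equal f(x) identically.
F(x) = - \frac{3 \left(- \sin{\left(x \right)} + 2 \cos{\left(x \right)}\right) e^{- 2 x}}{5} is an antiderivative of f.
Check: d/dx[- \frac{3 \left(- \sin{\left(x \right)} + 2 \cos{\left(x \right)}\right) e^{- 2 x}}{5}] = 3 e^{- 2 x} \cos{\left(x \right)} = f(x).
F(5) = \frac{3 \sin{\left(5 \right)}}{5 e^{10}} - \frac{6 \cos{\left(5 \right)}}{5 e^{10}}; F(1) = - \frac{6 \cos{\left(1 \right)}}{5 e^{2}} + \frac{3 \sin{\left(1 \right)}}{5 e^{2}}.
Integral = F(5) - F(1) = - \frac{3 \sin{\left(1 \right)}}{5 e^{2}} + \frac{3 \sin{\left(5 \right)}}{5 e^{10}} - \frac{6 \cos{\left(5 \right)}}{5 e^{10}} + \frac{6 \cos{\left(1 \right)}}{5 e^{2}}.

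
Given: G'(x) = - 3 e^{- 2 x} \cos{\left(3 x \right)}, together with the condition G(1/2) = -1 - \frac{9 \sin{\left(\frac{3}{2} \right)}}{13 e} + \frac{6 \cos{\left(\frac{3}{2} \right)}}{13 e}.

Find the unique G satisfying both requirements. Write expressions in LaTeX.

Any candidate G(x) must reproduce the stated G'(x) exactly.
A general antiderivative is - \frac{9 e^{- 2 x} \sin{\left(3 x \right)}}{13} + \frac{6 e^{- 2 x} \cos{\left(3 x \right)}}{13} + C.
The condition gives C = -1 - \frac{9 \sin{\left(\frac{3}{2} \right)}}{13 e} + \frac{6 \cos{\left(\frac{3}{2} \right)}}{13 e} - (- \frac{9 \sin{\left(\frac{3}{2} \right)}}{13 e} + \frac{6 \cos{\left(\frac{3}{2} \right)}}{13 e}) = -1.
So G(x) = \frac{\left(- 13 e^{2 x} - 9 \sin{\left(3 x \right)} + 6 \cos{\left(3 x \right)}\right) e^{- 2 x}}{13}.
Check: d/dx[\frac{\left(- 13 e^{2 x} - 9 \sin{\left(3 x \right)} + 6 \cos{\left(3 x \right)}\right) e^{- 2 x}}{13}] = - 3 e^{- 2 x} \cos{\left(3 x \right)} = G'(x).

G(x) = \frac{\left(- 13 e^{2 x} - 9 \sin{\left(3 x \right)} + 6 \cos{\left(3 x \right)}\right) e^{- 2 x}}{13}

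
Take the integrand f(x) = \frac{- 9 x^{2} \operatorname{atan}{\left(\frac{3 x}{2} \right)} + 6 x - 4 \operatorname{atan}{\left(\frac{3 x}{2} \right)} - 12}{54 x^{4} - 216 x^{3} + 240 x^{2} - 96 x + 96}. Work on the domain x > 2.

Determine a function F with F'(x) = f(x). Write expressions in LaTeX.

Recognize the product-rule pattern: f = u'v + uv' with u = \frac{1}{3 \left(2 x - 4\right)}, v = \operatorname{atan}{\left(\frac{3 x}{2} \right)}, so integration by parts undoes it.
Check: d/dx[\frac{\operatorname{atan}{\left(\frac{3 x}{2} \right)}}{6 \left(x - 2\right)}] = \frac{- 9 x^{2} \operatorname{atan}{\left(\frac{3 x}{2} \right)} + 6 x - 4 \operatorname{atan}{\left(\frac{3 x}{2} \right)} - 12}{54 x^{4} - 216 x^{3} + 240 x^{2} - 96 x + 96} = f(x).

An antiderivative is F(x) = \frac{\operatorname{atan}{\left(\frac{3 x}{2} \right)}}{6 \left(x - 2\right)}.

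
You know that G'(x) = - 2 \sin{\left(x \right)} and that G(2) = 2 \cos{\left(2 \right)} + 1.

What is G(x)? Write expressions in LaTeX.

Any candidate G(x) must reproduce the stated G'(x) exactly.
A general antiderivative is 2 \cos{\left(x \right)} + C.
The condition gives C = 2 \cos{\left(2 \right)} + 1 - (2 \cos{\left(2 \right)}) = 1.
So G(x) = 2 \cos{\left(x \right)} + 1.
Check: d/dx[2 \cos{\left(x \right)} + 1] = - 2 \sin{\left(x \right)} = G'(x).

G(x) = 2 \cos{\left(x \right)} + 1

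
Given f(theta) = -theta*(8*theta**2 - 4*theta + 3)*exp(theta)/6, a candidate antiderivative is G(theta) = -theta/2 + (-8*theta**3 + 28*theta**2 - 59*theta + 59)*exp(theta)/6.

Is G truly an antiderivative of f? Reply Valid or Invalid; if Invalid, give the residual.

Invalid: d/dtheta[G] - f = -1/2, which is not 0.

d/dtheta[G] = -4*theta**3*exp(theta)/3 + 2*theta**2*exp(theta)/3 - theta*exp(theta)/2 - 1/2
d/dtheta[G] - f(theta) = -1/2 != 0.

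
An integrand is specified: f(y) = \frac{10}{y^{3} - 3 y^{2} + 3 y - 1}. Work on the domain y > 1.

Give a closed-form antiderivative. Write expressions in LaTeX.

Whatever form F(y) takes, F'(y) = f(y) is non-negotiable.
Check: d/dy[- \frac{5}{y^{2} - 2 y + 1}] = \frac{10}{y^{3} - 3 y^{2} + 3 y - 1} = f(y).

An antiderivative is F(y) = - \frac{5}{y^{2} - 2 y + 1}.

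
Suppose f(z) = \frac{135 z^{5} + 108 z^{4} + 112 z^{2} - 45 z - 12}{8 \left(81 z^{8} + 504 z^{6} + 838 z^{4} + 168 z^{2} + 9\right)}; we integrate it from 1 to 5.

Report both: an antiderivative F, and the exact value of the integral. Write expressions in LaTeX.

Recover f(z) by differentiating a candidate F(z); any mismatch rules it out.
F(z) = \frac{- 15 z^{2} - 8 z}{144 z^{4} + 448 z^{2} + 48} is an antiderivative of f.
Check: d/dz[\frac{- 15 z^{2} - 8 z}{144 z^{4} + 448 z^{2} + 48}] = \frac{135 z^{5} + 108 z^{4} + 112 z^{2} - 45 z - 12}{648 z^{8} + 4032 z^{6} + 6704 z^{4} + 1344 z^{2} + 72}, which equals f(z).
F(5) = - \frac{415}{101248}; F(1) = - \frac{23}{640}.
Integral = F(5) - F(1) = \frac{8059}{253120}.

Antiderivative: F(z) = \frac{- 15 z^{2} - 8 z}{144 z^{4} + 448 z^{2} + 48}; value = \frac{8059}{253120}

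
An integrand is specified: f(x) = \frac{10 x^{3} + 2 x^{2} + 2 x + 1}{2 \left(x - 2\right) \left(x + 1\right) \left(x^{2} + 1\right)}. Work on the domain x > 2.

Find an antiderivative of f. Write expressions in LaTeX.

An antiderivative is F(x) = \frac{124 \log{\left(x - 2 \right)} + 30 \log{\left(x + 1 \right)} + 23 \log{\left(x^{2} + 1 \right)} + 22 \operatorname{atan}{\left(x \right)}}{40}.

Factor the denominator (2 \left(x - 2\right) \left(x + 1\right) \left(x^{2} + 1\right)) and decompose: f = \frac{23 x + 11}{20 \left(x^{2} + 1\right)} + \frac{3}{4 \left(x + 1\right)} + \frac{31}{10 \left(x - 2\right)}; each piece integrates to a log, atan, or power term.
Check: d/dx[\frac{124 \log{\left(x - 2 \right)} + 30 \log{\left(x + 1 \right)} + 23 \log{\left(x^{2} + 1 \right)} + 22 \operatorname{atan}{\left(x \right)}}{40}] = \frac{10 x^{3} + 2 x^{2} + 2 x + 1}{2 x^{4} - 2 x^{3} - 2 x^{2} - 2 x - 4}, which equals f(x).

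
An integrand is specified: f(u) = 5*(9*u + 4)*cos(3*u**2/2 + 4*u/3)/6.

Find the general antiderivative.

F(u) = 5*sin(3*u**2/2 + 4*u/3)/2 + C

f matches the chain-rule pattern g'(h)*h' with inner function h(u) = 3*u**2/2 + 4*u/3; substituting w = h(u) collapses the integral.
Check: d/du[5*sin(3*u**2/2 + 4*u/3)/2] = 15*u*cos(3*u**2/2 + 4*u/3)/2 + 10*cos(3*u**2/2 + 4*u/3)/3, which equals f(u).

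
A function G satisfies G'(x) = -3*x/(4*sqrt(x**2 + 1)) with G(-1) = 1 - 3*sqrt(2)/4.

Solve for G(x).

The substitution u = x**2 + 1 works: G'(x) is exactly (dG/du)*(du/dx) for that inner function.
A general antiderivative is -3*sqrt(x**2 + 1)/4 + C.
The condition gives C = 1 - 3*sqrt(2)/4 - (-3*sqrt(2)/4) = 1.
So G(x) = 1 - 3*sqrt(x**2 + 1)/4.
Check: d/dx[1 - 3*sqrt(x**2 + 1)/4] = -3*x/(4*sqrt(x**2 + 1)) = G'(x).

G(x) = 1 - 3*sqrt(x**2 + 1)/4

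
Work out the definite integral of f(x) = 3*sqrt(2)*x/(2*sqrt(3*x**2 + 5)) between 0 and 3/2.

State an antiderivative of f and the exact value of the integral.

f matches the chain-rule pattern g'(h)*h' with inner function h(x) = 3*x**2/2 + 5/2; substituting u = h(x) collapses the integral.
F(x) = sqrt(2)*sqrt(3*x**2 + 5)/2 is an antiderivative of f.
Check: d/dx[sqrt(2)*sqrt(3*x**2 + 5)/2] = 3*sqrt(2)*x/(2*sqrt(3*x**2 + 5)) = f(x).
F(3/2) = sqrt(94)/4; F(0) = sqrt(10)/2.
Integral = F(3/2) - F(0) = -sqrt(10)/2 + sqrt(94)/4.

Antiderivative: F(x) = sqrt(2)*sqrt(3*x**2 + 5)/2; value = -sqrt(10)/2 + sqrt(94)/4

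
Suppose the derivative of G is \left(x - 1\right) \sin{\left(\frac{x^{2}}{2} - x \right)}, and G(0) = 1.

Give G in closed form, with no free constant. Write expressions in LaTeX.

G(x) = 2 - \cos{\left(\frac{x^{2}}{2} - x \right)}

The substitution u = \frac{x^{2}}{2} - x works: G'(x) is exactly (dG/du)*(du/dx) for that inner function.
A general antiderivative is - \cos{\left(\frac{x^{2}}{2} - x \right)} + C.
The condition gives C = 1 - (-1) = 2.
So G(x) = 2 - \cos{\left(\frac{x^{2}}{2} - x \right)}.
Check: d/dx[2 - \cos{\left(\frac{x^{2}}{2} - x \right)}] = x \sin{\left(\frac{x^{2}}{2} - x \right)} - \sin{\left(\frac{x^{2}}{2} - x \right)}, which equals G'(x).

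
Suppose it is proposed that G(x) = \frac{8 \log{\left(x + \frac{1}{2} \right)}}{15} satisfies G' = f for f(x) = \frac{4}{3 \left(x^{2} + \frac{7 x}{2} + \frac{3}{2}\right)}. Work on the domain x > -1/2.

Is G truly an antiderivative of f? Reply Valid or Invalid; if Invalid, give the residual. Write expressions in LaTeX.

d/dx[G] = \frac{16}{30 x + 15}
d/dx[G] - f(x) = \frac{8}{15 x + 45} != 0.

Invalid: d/dx[G] - f = \frac{8}{15 x + 45}, which is not 0.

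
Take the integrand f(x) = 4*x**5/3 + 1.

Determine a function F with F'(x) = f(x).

An antiderivative is F(x) = 2*x**6/9 + x.

Check any antiderivative F(x) by computing F'(x) and comparing it with f(x).
Check: d/dx[2*x**6/9 + x] = 4*x**5/3 + 1 = f(x).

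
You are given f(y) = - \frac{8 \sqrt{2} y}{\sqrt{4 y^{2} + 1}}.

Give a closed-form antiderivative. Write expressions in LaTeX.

An antiderivative is F(y) = - 2 \sqrt{2} \sqrt{4 y^{2} + 1}.

The substitution u = 2 y^{2} + \frac{1}{2} works: f is exactly (dF/du)*(du/dy) for that inner function.
Check: d/dy[- 2 \sqrt{2} \sqrt{4 y^{2} + 1}] = - \frac{8 \sqrt{2} y}{\sqrt{4 y^{2} + 1}} = f(y).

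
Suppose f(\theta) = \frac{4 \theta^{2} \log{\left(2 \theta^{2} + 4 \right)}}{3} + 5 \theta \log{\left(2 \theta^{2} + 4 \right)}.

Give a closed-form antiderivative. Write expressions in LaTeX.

Integrate term by term and add the pieces.
Check: d/d\theta[\frac{4 \theta^{3} \log{\left(\theta^{2} + 2 \right)}}{9} - \frac{8 \theta^{3}}{27} + \frac{4 \theta^{3} \log{\left(2 \right)}}{9} + \frac{5 \theta^{2} \log{\left(\theta^{2} + 2 \right)}}{2} - \frac{5 \theta^{2}}{2} + \frac{5 \theta^{2} \log{\left(2 \right)}}{2} + \frac{16 \theta}{9} + 5 \log{\left(\theta^{2} + 2 \right)} - \frac{16 \sqrt{2} \operatorname{atan}{\left(\frac{\sqrt{2} \theta}{2} \right)}}{9}] = \frac{4 \theta^{2} \log{\left(\theta^{2} + 2 \right)}}{3} + \frac{4 \theta^{2} \log{\left(2 \right)}}{3} + 5 \theta \log{\left(\theta^{2} + 2 \right)} + 5 \theta \log{\left(2 \right)}, which equals f(\theta).

An antiderivative is F(\theta) = \frac{4 \theta^{3} \log{\left(\theta^{2} + 2 \right)}}{9} - \frac{8 \theta^{3}}{27} + \frac{4 \theta^{3} \log{\left(2 \right)}}{9} + \frac{5 \theta^{2} \log{\left(\theta^{2} + 2 \right)}}{2} - \frac{5 \theta^{2}}{2} + \frac{5 \theta^{2} \log{\left(2 \right)}}{2} + \frac{16 \theta}{9} + 5 \log{\left(\theta^{2} + 2 \right)} - \frac{16 \sqrt{2} \operatorname{atan}{\left(\frac{\sqrt{2} \theta}{2} \right)}}{9}.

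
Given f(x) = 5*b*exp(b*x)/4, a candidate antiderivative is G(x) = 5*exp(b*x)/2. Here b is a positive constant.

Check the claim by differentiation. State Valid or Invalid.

Invalid: d/dx[G] - f = 5*b*exp(b*x)/4, which is not 0.

d/dx[G] = 5*b*exp(b*x)/2
d/dx[G] - f(x) = 5*b*exp(b*x)/4 != 0.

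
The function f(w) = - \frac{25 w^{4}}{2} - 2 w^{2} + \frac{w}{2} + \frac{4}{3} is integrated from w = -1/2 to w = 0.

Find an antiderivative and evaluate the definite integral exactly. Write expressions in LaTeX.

Antiderivative: F(w) = - \frac{5 w^{5}}{2} - \frac{2 w^{3}}{3} + \frac{w^{2}}{4} + \frac{4 w}{3}; value = \frac{85}{192}

Integrate term by term and add the pieces.
F(w) = - \frac{5 w^{5}}{2} - \frac{2 w^{3}}{3} + \frac{w^{2}}{4} + \frac{4 w}{3} is an antiderivative of f.
Check: d/dw[- \frac{5 w^{5}}{2} - \frac{2 w^{3}}{3} + \frac{w^{2}}{4} + \frac{4 w}{3}] = - \frac{25 w^{4}}{2} - 2 w^{2} + \frac{w}{2} + \frac{4}{3} = f(w).
F(0) = 0; F(-1/2) = - \frac{85}{192}.
Integral = F(0) - F(-1/2) = \frac{85}{192}.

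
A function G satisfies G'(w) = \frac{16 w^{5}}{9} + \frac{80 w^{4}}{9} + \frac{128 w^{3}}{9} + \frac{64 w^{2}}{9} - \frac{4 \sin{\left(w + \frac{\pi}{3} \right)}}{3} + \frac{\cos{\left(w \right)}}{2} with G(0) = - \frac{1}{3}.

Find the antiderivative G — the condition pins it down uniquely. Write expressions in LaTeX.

The integrand splits into summands that can be handled one at a time.
A general antiderivative is \left(\frac{2 w^{2}}{3} + \frac{4 w}{3}\right)^{3} + \frac{\sin{\left(w \right)}}{2} + \frac{4 \cos{\left(w + \frac{\pi}{3} \right)}}{3} + C.
The condition gives C = - \frac{1}{3} - (\frac{2}{3}) = -1.
So G(w) = \frac{16 w^{6} + 96 w^{5} + 192 w^{4} + 128 w^{3} + 27 \sin{\left(w \right)} + 72 \cos{\left(w + \frac{\pi}{3} \right)} - 54}{54}.
Check: d/dw[\frac{16 w^{6} + 96 w^{5} + 192 w^{4} + 128 w^{3} + 27 \sin{\left(w \right)} + 72 \cos{\left(w + \frac{\pi}{3} \right)} - 54}{54}] = \frac{16 w^{5}}{9} + \frac{80 w^{4}}{9} + \frac{128 w^{3}}{9} + \frac{64 w^{2}}{9} - \frac{4 \sin{\left(w + \frac{\pi}{3} \right)}}{3} + \frac{\cos{\left(w \right)}}{2} = G'(w).

G(w) = \frac{16 w^{6} + 96 w^{5} + 192 w^{4} + 128 w^{3} + 27 \sin{\left(w \right)} + 72 \cos{\left(w + \frac{\pi}{3} \right)} - 54}{54}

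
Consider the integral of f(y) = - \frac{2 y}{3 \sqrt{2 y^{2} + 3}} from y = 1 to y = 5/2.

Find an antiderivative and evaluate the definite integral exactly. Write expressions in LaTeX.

f matches the chain-rule pattern g'(h)*h' with inner function h(y) = 2 y^{2} + 3; substituting u = h(y) collapses the integral.
F(y) = - \frac{\sqrt{2 y^{2} + 3}}{3} is an antiderivative of f.
Check: d/dy[- \frac{\sqrt{2 y^{2} + 3}}{3}] = - \frac{2 y}{3 \sqrt{2 y^{2} + 3}} = f(y).
F(5/2) = - \frac{\sqrt{62}}{6}; F(1) = - \frac{\sqrt{5}}{3}.
Integral = F(5/2) - F(1) = - \frac{\sqrt{62}}{6} + \frac{\sqrt{5}}{3}.

Antiderivative: F(y) = - \frac{\sqrt{2 y^{2} + 3}}{3}; value = - \frac{\sqrt{62}}{6} + \frac{\sqrt{5}}{3}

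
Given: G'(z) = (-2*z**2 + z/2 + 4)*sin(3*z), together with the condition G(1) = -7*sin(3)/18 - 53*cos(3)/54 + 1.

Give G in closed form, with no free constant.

A first test for any G(z): its z-derivative must equal the given G'(z).
A general antiderivative is 2*z**2*cos(3*z)/3 - 4*z*sin(3*z)/9 - z*cos(3*z)/6 + sin(3*z)/18 - 40*cos(3*z)/27 + C.
The condition gives C = -7*sin(3)/18 - 53*cos(3)/54 + 1 - (-7*sin(3)/18 - 53*cos(3)/54) = 1.
So G(z) = 2*z**2*cos(3*z)/3 - 4*z*sin(3*z)/9 - z*cos(3*z)/6 + sin(3*z)/18 - 40*cos(3*z)/27 + 1.
Check: d/dz[2*z**2*cos(3*z)/3 - 4*z*sin(3*z)/9 - z*cos(3*z)/6 + sin(3*z)/18 - 40*cos(3*z)/27 + 1] = -2*z**2*sin(3*z) + z*sin(3*z)/2 + 4*sin(3*z), which equals G'(z).

G(z) = 2*z**2*cos(3*z)/3 - 4*z*sin(3*z)/9 - z*cos(3*z)/6 + sin(3*z)/18 - 40*cos(3*z)/27 + 1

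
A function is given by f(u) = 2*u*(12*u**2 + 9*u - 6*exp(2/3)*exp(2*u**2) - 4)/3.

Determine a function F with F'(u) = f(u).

Any candidate F(u) must reproduce f(u) exactly when differentiated.
Check: d/du[(6*u**4 + 6*u**3 - 4*u**2 - 3*exp(2*u**2 + 2/3))/3] = 8*u**3 + 6*u**2 - 4*u*exp(2/3)*exp(2*u**2) - 8*u/3, which equals f(u).

An antiderivative is F(u) = (6*u**4 + 6*u**3 - 4*u**2 - 3*exp(2*u**2 + 2/3))/3.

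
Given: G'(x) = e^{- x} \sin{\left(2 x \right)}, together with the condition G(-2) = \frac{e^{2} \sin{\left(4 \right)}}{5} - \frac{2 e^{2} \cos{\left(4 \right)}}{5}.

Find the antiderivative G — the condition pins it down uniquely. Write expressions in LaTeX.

Any candidate G(x) must reproduce the stated G'(x) exactly.
A general antiderivative is - \frac{e^{- x} \sin{\left(2 x \right)}}{5} - \frac{2 e^{- x} \cos{\left(2 x \right)}}{5} + C.
The condition gives C = \frac{e^{2} \sin{\left(4 \right)}}{5} - \frac{2 e^{2} \cos{\left(4 \right)}}{5} - (\frac{e^{2} \sin{\left(4 \right)}}{5} - \frac{2 e^{2} \cos{\left(4 \right)}}{5}) = 0.
So G(x) = - \frac{\left(\sin{\left(2 x \right)} + 2 \cos{\left(2 x \right)}\right) e^{- x}}{5}.
Check: d/dx[- \frac{\left(\sin{\left(2 x \right)} + 2 \cos{\left(2 x \right)}\right) e^{- x}}{5}] = e^{- x} \sin{\left(2 x \right)} = G'(x).

G(x) = - \frac{\left(\sin{\left(2 x \right)} + 2 \cos{\left(2 x \right)}\right) e^{- x}}{5}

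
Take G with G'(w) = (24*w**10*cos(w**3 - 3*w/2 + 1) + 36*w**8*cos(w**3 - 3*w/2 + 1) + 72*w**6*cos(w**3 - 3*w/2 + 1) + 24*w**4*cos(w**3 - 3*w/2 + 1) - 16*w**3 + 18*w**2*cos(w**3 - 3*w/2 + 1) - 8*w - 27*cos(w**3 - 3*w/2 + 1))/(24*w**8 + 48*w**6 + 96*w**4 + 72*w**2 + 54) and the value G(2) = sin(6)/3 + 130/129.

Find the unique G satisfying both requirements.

Differentiate the proposed G(w) back; it has to land on the given G'(w).
A general antiderivative is sin(w**3 - 3*w/2 + 1)/3 + 1/(3*(2*w**4 + 2*w**2 + 3)) + C.
The condition gives C = sin(6)/3 + 130/129 - (sin(6)/3 + 1/129) = 1.
So G(w) = sin(w**3 - 3*w/2 + 1)/3 + 1 + 1/(3*(2*w**4 + 2*w**2 + 3)).
Check: d/dw[sin(w**3 - 3*w/2 + 1)/3 + 1 + 1/(3*(2*w**4 + 2*w**2 + 3))] = (24*w**10*cos(w**3 - 3*w/2 + 1) + 36*w**8*cos(w**3 - 3*w/2 + 1) + 72*w**6*cos(w**3 - 3*w/2 + 1) + 24*w**4*cos(w**3 - 3*w/2 + 1) - 16*w**3 + 18*w**2*cos(w**3 - 3*w/2 + 1) - 8*w - 27*cos(w**3 - 3*w/2 + 1))/(24*w**8 + 48*w**6 + 96*w**4 + 72*w**2 + 54) = G'(w).

G(w) = sin(w**3 - 3*w/2 + 1)/3 + 1 + 1/(3*(2*w**4 + 2*w**2 + 3))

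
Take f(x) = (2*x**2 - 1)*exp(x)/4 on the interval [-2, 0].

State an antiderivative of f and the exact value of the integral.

f has the shape u'v + uv' for u = x**2/2 - x + 3/4 and v = exp(x) — it is the derivative of the product u*v.
F(x) = x**2*exp(x)/2 - x*exp(x) + 3*exp(x)/4 is an antiderivative of f.
Check: d/dx[x**2*exp(x)/2 - x*exp(x) + 3*exp(x)/4] = x**2*exp(x)/2 - exp(x)/4, which equals f(x).
F(0) = 3/4; F(-2) = 19*exp(-2)/4.
Integral = F(0) - F(-2) = 3/4 - 19*exp(-2)/4.

Antiderivative: F(x) = x**2*exp(x)/2 - x*exp(x) + 3*exp(x)/4; value = 3/4 - 19*exp(-2)/4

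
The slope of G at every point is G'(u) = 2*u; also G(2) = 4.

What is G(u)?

Differentiate the proposed G(u) back; it has to land on the given G'(u).
A general antiderivative is u**2 + C.
The condition gives C = 4 - (4) = 0.
So G(u) = u**2.
Check: d/du[u**2] = 2*u = G'(u).

G(u) = u**2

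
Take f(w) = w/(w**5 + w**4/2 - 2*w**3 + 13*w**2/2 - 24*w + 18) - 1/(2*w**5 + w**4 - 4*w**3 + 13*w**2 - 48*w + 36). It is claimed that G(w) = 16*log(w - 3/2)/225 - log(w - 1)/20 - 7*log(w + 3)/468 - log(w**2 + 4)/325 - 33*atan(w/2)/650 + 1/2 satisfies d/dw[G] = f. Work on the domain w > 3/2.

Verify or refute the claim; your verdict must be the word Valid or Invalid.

d/dw[G] = (2*w - 1)/(2*w**5 + w**4 - 4*w**3 + 13*w**2 - 48*w + 36)
This equals f(w) exactly, so the claim holds.

Valid - the claim checks out under differentiation.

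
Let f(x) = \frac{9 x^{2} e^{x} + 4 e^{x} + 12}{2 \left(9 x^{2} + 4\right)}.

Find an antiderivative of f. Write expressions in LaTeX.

An antiderivative is F(x) = \frac{e^{x}}{2} + \operatorname{atan}{\left(\frac{3 x}{2} \right)}.

An antiderivative F(x) passes only if d/dx[F] lands on f(x) exactly.
Check: d/dx[\frac{e^{x}}{2} + \operatorname{atan}{\left(\frac{3 x}{2} \right)}] = \frac{9 x^{2} e^{x} + 4 e^{x} + 12}{18 x^{2} + 8}, which equals f(x).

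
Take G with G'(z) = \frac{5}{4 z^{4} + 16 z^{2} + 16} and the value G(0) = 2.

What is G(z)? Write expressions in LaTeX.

Recover the given G'(z) by differentiating a candidate G(z); any mismatch rules it out.
A general antiderivative is \frac{5 z}{16 z^{2} + 32} + \frac{5 \sqrt{2} \operatorname{atan}{\left(\frac{\sqrt{2} z}{2} \right)}}{32} + C.
The condition gives C = 2 - (0) = 2.
So G(z) = \frac{5 \sqrt{2} z^{2} \operatorname{atan}{\left(\frac{\sqrt{2} z}{2} \right)} + 64 z^{2} + 10 z + 10 \sqrt{2} \operatorname{atan}{\left(\frac{\sqrt{2} z}{2} \right)} + 128}{32 \left(z^{2} + 2\right)}.
Check: d/dz[\frac{5 \sqrt{2} z^{2} \operatorname{atan}{\left(\frac{\sqrt{2} z}{2} \right)} + 64 z^{2} + 10 z + 10 \sqrt{2} \operatorname{atan}{\left(\frac{\sqrt{2} z}{2} \right)} + 128}{32 \left(z^{2} + 2\right)}] = \frac{5}{4 z^{4} + 16 z^{2} + 16} = G'(z).

G(z) = \frac{5 \sqrt{2} z^{2} \operatorname{atan}{\left(\frac{\sqrt{2} z}{2} \right)} + 64 z^{2} + 10 z + 10 \sqrt{2} \operatorname{atan}{\left(\frac{\sqrt{2} z}{2} \right)} + 128}{32 \left(z^{2} + 2\right)}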